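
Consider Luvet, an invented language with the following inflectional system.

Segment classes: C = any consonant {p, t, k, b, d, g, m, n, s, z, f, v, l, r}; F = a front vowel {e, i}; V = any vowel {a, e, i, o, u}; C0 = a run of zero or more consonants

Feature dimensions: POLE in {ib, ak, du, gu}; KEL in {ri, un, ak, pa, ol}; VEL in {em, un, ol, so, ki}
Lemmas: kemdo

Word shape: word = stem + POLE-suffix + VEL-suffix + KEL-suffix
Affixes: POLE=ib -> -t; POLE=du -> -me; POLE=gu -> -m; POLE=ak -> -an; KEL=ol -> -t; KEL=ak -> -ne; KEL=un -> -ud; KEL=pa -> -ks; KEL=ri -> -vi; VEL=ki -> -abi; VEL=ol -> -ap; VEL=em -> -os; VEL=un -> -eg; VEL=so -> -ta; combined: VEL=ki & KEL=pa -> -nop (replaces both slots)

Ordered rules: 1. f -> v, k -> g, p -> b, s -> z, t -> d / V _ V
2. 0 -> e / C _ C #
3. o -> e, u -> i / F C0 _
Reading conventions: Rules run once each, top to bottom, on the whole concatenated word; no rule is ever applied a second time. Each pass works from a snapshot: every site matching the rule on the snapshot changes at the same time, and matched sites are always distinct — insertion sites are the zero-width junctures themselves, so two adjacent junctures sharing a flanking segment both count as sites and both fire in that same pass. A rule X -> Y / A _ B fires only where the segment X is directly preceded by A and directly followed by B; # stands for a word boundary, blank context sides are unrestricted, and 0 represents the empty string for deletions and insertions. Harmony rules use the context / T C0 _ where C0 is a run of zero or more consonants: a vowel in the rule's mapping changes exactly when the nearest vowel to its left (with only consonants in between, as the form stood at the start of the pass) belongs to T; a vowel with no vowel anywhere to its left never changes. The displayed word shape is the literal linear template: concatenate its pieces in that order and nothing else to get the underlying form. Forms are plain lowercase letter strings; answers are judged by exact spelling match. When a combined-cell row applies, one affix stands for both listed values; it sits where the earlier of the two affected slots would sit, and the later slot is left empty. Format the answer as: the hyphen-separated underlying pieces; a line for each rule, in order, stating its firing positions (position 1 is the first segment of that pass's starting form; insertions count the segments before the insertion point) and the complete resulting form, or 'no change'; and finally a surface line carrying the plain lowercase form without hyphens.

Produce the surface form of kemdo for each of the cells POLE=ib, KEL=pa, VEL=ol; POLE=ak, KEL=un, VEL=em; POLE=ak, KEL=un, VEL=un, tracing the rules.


cell POLE=ib, KEL=pa, VEL=ol:
underlying: kemdo-t-ap-ks
1. f -> v, k -> g, p -> b, s -> z, t -> d / V _ V: fires at position(s) 6: kemdodapks
2. 0 -> e / C _ C #: inserts after position(s) 9: kemdodapkes
3. o -> e, u -> i / F C0 _: fires at position(s) 5: kemdedapkes
surface: kemdedapkes

cell POLE=ak, KEL=un, VEL=em:
underlying: kemdo-an-os-ud
1. f -> v, k -> g, p -> b, s -> z, t -> d / V _ V: fires at position(s) 9: kemdoanozud
2. 0 -> e / C _ C #: no change
3. o -> e, u -> i / F C0 _: fires at position(s) 5: kemdeanozud
surface: kemdeanozud

cell POLE=ak, KEL=un, VEL=un:
underlying: kemdo-an-eg-ud
1. f -> v, k -> g, p -> b, s -> z, t -> d / V _ V: no change
2. 0 -> e / C _ C #: no change
3. o -> e, u -> i / F C0 _: fires at position(s) 5, 10: kemdeanegid
surface: kemdeanegid


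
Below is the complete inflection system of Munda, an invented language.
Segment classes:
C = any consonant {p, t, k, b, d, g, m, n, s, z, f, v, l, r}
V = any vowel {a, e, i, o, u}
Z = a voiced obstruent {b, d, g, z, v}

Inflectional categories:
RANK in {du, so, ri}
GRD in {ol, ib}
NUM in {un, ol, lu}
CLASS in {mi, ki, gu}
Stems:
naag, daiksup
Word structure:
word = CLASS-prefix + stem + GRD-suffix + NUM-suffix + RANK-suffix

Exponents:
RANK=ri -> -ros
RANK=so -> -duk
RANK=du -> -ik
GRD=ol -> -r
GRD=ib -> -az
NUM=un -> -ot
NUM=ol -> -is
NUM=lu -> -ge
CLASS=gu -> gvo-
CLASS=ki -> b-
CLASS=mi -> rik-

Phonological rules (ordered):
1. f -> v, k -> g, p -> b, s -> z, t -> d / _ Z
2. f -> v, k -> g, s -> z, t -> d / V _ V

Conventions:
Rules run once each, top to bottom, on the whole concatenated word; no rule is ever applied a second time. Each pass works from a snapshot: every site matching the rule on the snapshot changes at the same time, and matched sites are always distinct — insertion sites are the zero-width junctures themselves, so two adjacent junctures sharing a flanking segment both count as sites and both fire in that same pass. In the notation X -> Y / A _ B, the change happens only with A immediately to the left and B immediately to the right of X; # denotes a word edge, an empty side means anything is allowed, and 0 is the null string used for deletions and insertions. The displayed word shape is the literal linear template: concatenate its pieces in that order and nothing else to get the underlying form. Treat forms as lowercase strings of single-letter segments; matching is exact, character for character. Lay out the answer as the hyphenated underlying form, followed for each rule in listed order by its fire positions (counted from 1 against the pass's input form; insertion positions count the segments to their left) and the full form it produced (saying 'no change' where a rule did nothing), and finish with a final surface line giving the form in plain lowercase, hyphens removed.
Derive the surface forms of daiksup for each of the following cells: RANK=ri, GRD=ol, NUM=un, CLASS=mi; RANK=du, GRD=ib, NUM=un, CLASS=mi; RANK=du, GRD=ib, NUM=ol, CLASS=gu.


cell RANK=ri, GRD=ol, NUM=un, CLASS=mi:
underlying: rik-daiksup-r-ot-ros
1. f -> v, k -> g, p -> b, s -> z, t -> d / _ Z: fires at position(s) 3: rigdaiksuprotros
2. f -> v, k -> g, s -> z, t -> d / V _ V: no change
surface: rigdaiksuprotros

cell RANK=du, GRD=ib, NUM=un, CLASS=mi:
underlying: rik-daiksup-az-ot-ik
1. f -> v, k -> g, p -> b, s -> z, t -> d / _ Z: fires at position(s) 3: rigdaiksupazotik
2. f -> v, k -> g, s -> z, t -> d / V _ V: fires at position(s) 14: rigdaiksupazodik
surface: rigdaiksupazodik

cell RANK=du, GRD=ib, NUM=ol, CLASS=gu:
underlying: gvo-daiksup-az-is-ik
1. f -> v, k -> g, p -> b, s -> z, t -> d / _ Z: no change
2. f -> v, k -> g, s -> z, t -> d / V _ V: fires at position(s) 14: gvodaiksupazizik
surface: gvodaiksupazizik


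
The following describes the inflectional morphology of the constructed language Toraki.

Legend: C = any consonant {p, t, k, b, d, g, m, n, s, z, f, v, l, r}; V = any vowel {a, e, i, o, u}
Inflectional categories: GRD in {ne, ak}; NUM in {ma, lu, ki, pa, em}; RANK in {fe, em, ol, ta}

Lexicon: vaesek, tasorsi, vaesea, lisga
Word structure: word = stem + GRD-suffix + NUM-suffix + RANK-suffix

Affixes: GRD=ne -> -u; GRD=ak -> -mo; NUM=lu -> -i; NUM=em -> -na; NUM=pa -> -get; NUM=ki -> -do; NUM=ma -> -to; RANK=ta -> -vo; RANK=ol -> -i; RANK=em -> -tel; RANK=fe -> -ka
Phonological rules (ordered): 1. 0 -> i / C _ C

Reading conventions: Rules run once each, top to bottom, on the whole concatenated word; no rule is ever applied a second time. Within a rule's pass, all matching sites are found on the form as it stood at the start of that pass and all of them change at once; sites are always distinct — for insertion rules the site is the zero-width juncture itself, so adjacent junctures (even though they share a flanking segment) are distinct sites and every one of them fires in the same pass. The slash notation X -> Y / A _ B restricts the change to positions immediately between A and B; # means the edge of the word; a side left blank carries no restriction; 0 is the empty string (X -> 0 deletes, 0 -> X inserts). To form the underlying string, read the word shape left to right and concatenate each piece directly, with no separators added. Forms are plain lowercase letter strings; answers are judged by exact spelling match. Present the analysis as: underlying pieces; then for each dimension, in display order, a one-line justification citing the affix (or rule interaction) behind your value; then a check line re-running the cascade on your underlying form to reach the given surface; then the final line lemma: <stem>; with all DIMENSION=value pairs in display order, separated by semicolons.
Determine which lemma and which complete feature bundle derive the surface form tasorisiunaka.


underlying: tasorsi-u-na-ka
GRD=ne - signalled by the affix -u
NUM=em - signalled by the affix -na
RANK=fe - signalled by the affix -ka
check: tasorsiunaka -> tasorisiunaka
lemma: tasorsi; GRD=ne; NUM=em; RANK=fe


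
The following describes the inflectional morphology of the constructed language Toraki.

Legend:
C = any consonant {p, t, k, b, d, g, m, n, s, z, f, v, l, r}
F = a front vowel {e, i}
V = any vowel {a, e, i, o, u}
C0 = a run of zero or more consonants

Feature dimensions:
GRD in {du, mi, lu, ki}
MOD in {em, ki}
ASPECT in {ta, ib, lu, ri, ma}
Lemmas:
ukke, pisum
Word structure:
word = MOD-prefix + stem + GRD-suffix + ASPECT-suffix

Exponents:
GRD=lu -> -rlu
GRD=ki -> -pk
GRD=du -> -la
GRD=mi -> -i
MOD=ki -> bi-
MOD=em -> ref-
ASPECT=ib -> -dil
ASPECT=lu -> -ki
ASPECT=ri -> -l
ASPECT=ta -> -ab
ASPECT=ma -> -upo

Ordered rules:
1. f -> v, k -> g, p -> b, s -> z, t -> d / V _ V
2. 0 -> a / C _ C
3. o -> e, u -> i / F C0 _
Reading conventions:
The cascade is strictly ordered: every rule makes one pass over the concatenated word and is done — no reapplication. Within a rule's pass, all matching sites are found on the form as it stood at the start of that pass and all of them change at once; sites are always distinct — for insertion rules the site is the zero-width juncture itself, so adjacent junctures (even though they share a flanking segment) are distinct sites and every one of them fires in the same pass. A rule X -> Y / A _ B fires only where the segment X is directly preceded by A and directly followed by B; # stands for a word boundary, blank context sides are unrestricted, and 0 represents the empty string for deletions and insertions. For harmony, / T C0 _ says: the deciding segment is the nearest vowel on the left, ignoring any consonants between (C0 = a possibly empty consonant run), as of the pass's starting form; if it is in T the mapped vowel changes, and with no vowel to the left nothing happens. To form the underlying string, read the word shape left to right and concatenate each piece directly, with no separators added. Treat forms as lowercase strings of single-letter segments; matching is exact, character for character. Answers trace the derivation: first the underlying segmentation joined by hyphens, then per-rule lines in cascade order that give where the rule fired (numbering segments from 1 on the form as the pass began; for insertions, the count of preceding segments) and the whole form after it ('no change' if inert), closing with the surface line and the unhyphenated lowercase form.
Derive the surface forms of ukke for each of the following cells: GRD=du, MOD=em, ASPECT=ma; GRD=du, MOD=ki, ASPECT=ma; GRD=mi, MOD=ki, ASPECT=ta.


cell GRD=du, MOD=em, ASPECT=ma:
underlying: ref-ukke-la-upo
1. f -> v, k -> g, p -> b, s -> z, t -> d / V _ V: fires at position(s) 3, 11: revukkelaubo
2. 0 -> a / C _ C: inserts after position(s) 5: revukakelaubo
3. o -> e, u -> i / F C0 _: fires at position(s) 4: revikakelaubo
surface: revikakelaubo

cell GRD=du, MOD=ki, ASPECT=ma:
underlying: bi-ukke-la-upo
1. f -> v, k -> g, p -> b, s -> z, t -> d / V _ V: fires at position(s) 10: biukkelaubo
2. 0 -> a / C _ C: inserts after position(s) 4: biukakelaubo
3. o -> e, u -> i / F C0 _: fires at position(s) 3: biikakelaubo
surface: biikakelaubo

cell GRD=mi, MOD=ki, ASPECT=ta:
underlying: bi-ukke-i-ab
1. f -> v, k -> g, p -> b, s -> z, t -> d / V _ V: no change
2. 0 -> a / C _ C: inserts after position(s) 4: biukakeiab
3. o -> e, u -> i / F C0 _: fires at position(s) 3: biikakeiab
surface: biikakeiab


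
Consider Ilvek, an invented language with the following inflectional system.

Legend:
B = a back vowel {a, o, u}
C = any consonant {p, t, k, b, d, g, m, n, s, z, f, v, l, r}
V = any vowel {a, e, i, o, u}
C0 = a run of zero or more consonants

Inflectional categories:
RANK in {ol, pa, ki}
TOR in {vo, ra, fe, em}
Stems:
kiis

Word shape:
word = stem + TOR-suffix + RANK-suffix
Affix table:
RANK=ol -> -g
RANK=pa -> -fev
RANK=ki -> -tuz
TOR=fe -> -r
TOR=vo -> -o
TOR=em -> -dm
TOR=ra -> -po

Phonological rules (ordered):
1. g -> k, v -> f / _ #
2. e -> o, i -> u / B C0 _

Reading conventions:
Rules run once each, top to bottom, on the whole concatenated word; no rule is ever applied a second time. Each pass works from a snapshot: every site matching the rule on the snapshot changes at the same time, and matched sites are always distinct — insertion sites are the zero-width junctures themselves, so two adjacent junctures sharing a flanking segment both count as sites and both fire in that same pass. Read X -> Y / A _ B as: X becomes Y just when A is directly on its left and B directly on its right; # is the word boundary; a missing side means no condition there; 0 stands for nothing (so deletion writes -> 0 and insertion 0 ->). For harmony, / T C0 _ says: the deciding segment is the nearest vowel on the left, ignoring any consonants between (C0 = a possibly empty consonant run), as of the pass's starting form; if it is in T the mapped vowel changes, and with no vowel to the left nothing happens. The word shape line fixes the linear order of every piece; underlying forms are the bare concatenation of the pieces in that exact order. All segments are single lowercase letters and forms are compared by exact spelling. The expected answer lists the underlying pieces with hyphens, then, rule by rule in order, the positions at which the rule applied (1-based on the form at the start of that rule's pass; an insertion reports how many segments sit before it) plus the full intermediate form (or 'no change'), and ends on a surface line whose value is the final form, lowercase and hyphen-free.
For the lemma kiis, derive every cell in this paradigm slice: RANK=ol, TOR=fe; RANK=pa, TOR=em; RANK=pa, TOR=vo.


cell RANK=ol, TOR=fe:
underlying: kiis-r-g
1. g -> k, v -> f / _ #: fires at position(s) 6: kiisrk
2. e -> o, i -> u / B C0 _: no change
surface: kiisrk

cell RANK=pa, TOR=em:
underlying: kiis-dm-fev
1. g -> k, v -> f / _ #: fires at position(s) 9: kiisdmfef
2. e -> o, i -> u / B C0 _: no change
surface: kiisdmfef

cell RANK=pa, TOR=vo:
underlying: kiis-o-fev
1. g -> k, v -> f / _ #: fires at position(s) 8: kiisofef
2. e -> o, i -> u / B C0 _: fires at position(s) 7: kiisofof
surface: kiisofof


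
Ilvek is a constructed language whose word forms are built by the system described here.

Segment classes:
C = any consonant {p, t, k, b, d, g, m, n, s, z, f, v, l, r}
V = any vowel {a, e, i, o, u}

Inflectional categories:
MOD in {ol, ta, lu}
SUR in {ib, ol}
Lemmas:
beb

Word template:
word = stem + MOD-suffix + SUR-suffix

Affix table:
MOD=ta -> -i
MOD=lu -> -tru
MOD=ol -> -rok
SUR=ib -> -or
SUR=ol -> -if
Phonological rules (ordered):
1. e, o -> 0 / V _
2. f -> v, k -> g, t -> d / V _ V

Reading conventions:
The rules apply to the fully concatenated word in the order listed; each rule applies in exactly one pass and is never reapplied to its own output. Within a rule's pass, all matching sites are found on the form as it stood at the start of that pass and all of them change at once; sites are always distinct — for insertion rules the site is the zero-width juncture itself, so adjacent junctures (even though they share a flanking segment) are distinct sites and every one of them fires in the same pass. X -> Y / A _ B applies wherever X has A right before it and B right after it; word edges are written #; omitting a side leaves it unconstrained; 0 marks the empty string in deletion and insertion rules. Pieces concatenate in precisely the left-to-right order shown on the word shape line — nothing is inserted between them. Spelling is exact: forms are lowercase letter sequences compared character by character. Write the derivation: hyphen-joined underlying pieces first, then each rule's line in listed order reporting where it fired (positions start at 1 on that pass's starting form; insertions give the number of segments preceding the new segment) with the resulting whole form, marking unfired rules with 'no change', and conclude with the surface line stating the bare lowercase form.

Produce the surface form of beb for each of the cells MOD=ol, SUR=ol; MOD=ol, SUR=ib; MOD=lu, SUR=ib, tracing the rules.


cell MOD=ol, SUR=ol:
underlying: beb-rok-if
1. e, o -> 0 / V _: no change
2. f -> v, k -> g, t -> d / V _ V: fires at position(s) 6: bebrogif
surface: bebrogif

cell MOD=ol, SUR=ib:
underlying: beb-rok-or
1. e, o -> 0 / V _: no change
2. f -> v, k -> g, t -> d / V _ V: fires at position(s) 6: bebrogor
surface: bebrogor

cell MOD=lu, SUR=ib:
underlying: beb-tru-or
1. e, o -> 0 / V _: fires at position(s) 7: bebtrur
2. f -> v, k -> g, t -> d / V _ V: no change
surface: bebtrur


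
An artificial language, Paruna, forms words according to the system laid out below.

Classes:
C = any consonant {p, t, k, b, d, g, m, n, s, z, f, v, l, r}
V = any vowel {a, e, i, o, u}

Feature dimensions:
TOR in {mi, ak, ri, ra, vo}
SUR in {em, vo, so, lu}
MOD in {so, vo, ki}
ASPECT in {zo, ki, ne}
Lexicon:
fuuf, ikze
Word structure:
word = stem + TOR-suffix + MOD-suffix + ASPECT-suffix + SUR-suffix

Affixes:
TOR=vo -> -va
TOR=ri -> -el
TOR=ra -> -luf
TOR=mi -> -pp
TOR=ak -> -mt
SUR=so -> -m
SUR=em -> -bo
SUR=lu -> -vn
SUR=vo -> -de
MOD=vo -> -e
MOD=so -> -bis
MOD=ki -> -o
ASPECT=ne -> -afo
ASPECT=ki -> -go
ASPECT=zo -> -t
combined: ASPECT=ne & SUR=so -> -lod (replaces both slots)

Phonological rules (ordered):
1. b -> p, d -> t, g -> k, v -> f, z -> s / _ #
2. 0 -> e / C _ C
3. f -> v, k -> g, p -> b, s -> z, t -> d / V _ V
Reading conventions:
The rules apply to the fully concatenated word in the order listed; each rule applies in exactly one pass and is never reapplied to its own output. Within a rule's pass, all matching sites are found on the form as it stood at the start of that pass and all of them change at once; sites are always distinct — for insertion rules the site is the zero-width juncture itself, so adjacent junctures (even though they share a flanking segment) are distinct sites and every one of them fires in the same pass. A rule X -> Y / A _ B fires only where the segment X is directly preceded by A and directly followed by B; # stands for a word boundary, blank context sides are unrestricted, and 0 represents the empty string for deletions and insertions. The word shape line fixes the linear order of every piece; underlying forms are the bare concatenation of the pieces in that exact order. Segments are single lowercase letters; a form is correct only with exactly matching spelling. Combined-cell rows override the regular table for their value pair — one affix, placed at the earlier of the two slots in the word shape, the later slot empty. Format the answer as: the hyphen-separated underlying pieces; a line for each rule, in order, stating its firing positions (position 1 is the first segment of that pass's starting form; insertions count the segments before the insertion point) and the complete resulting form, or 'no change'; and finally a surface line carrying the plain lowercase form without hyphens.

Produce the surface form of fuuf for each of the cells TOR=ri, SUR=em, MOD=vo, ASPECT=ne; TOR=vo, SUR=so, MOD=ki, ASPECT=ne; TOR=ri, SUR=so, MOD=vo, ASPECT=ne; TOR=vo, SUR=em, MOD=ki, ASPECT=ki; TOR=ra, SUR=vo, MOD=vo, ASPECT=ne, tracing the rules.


cell TOR=ri, SUR=em, MOD=vo, ASPECT=ne:
underlying: fuuf-el-e-afo-bo
1. b -> p, d -> t, g -> k, v -> f, z -> s / _ #: no change
2. 0 -> e / C _ C: no change
3. f -> v, k -> g, p -> b, s -> z, t -> d / V _ V: fires at position(s) 4, 9: fuuveleavobo
surface: fuuveleavobo

cell TOR=vo, SUR=so, MOD=ki, ASPECT=ne:
underlying: fuuf-va-o-lod
1. b -> p, d -> t, g -> k, v -> f, z -> s / _ #: fires at position(s) 10: fuufvaolot
2. 0 -> e / C _ C: inserts after position(s) 4: fuufevaolot
3. f -> v, k -> g, p -> b, s -> z, t -> d / V _ V: fires at position(s) 4: fuuvevaolot
surface: fuuvevaolot

cell TOR=ri, SUR=so, MOD=vo, ASPECT=ne:
underlying: fuuf-el-e-lod
1. b -> p, d -> t, g -> k, v -> f, z -> s / _ #: fires at position(s) 10: fuufelelot
2. 0 -> e / C _ C: no change
3. f -> v, k -> g, p -> b, s -> z, t -> d / V _ V: fires at position(s) 4: fuuvelelot
surface: fuuvelelot

cell TOR=vo, SUR=em, MOD=ki, ASPECT=ki:
underlying: fuuf-va-o-go-bo
1. b -> p, d -> t, g -> k, v -> f, z -> s / _ #: no change
2. 0 -> e / C _ C: inserts after position(s) 4: fuufevaogobo
3. f -> v, k -> g, p -> b, s -> z, t -> d / V _ V: fires at position(s) 4: fuuvevaogobo
surface: fuuvevaogobo

cell TOR=ra, SUR=vo, MOD=vo, ASPECT=ne:
underlying: fuuf-luf-e-afo-de
1. b -> p, d -> t, g -> k, v -> f, z -> s / _ #: no change
2. 0 -> e / C _ C: inserts after position(s) 4: fuufelufeafode
3. f -> v, k -> g, p -> b, s -> z, t -> d / V _ V: fires at position(s) 4, 8, 11: fuuveluveavode
surface: fuuveluveavode


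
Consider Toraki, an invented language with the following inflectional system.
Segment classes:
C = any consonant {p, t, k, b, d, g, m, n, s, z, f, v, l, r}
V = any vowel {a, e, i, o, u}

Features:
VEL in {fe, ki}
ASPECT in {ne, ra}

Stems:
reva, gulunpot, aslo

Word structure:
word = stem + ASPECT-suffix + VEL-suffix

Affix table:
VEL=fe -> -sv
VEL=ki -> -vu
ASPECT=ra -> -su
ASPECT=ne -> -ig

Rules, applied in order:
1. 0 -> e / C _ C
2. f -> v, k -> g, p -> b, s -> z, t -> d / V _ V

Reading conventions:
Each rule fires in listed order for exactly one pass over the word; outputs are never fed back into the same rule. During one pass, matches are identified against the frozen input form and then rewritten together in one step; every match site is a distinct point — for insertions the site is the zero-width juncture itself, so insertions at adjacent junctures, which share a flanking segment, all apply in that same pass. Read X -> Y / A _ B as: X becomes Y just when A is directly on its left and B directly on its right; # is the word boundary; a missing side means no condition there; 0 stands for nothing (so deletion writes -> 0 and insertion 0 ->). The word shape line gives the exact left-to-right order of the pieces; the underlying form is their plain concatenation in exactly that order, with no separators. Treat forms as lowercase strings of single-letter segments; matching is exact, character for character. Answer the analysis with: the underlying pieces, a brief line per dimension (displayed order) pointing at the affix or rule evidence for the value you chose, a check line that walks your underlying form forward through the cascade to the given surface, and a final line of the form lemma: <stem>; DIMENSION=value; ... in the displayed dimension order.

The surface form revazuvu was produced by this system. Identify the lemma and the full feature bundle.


underlying: reva-su-vu
VEL=ki - signalled by the affix -vu
ASPECT=ra - signalled by the affix -su
check: revasuvu -> revasuvu -> revazuvu
lemma: reva; VEL=ki; ASPECT=ra


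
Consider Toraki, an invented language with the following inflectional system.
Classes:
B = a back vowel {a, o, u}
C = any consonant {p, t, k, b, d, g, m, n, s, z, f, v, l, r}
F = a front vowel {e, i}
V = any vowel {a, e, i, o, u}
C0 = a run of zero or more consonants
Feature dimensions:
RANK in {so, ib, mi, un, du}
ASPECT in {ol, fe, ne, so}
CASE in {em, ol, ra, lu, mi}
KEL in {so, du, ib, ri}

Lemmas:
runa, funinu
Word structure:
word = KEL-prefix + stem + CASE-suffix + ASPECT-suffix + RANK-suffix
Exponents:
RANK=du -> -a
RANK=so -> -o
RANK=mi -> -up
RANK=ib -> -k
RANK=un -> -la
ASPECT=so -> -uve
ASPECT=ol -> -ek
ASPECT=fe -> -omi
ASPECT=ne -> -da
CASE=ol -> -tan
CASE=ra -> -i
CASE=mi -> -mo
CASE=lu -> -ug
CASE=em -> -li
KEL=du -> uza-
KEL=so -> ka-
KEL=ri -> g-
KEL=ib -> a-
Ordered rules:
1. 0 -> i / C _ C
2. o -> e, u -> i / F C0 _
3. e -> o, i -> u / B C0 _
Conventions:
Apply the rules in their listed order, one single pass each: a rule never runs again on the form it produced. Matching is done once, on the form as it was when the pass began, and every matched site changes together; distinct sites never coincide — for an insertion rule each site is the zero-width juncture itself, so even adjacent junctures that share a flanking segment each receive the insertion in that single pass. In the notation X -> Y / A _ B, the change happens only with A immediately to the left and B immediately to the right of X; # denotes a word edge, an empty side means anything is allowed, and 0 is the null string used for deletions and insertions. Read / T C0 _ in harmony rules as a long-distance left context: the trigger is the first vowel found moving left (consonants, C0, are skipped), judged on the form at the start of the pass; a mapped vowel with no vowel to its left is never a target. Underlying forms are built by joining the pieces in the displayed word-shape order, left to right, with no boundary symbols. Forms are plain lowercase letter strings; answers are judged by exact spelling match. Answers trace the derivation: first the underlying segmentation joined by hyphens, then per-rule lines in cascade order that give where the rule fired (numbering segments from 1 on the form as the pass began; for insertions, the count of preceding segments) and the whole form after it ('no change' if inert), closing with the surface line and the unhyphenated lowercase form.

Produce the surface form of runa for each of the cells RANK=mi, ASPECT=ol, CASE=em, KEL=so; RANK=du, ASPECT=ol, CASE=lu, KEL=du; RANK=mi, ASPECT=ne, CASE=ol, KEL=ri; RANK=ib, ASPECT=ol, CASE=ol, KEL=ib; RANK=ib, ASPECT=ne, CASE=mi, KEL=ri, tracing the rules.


cell RANK=mi, ASPECT=ol, CASE=em, KEL=so:
underlying: ka-runa-li-ek-up
1. 0 -> i / C _ C: no change
2. o -> e, u -> i / F C0 _: fires at position(s) 11: karunaliekip
3. e -> o, i -> u / B C0 _: fires at position(s) 8: karunaluekip
surface: karunaluekip

cell RANK=du, ASPECT=ol, CASE=lu, KEL=du:
underlying: uza-runa-ug-ek-a
1. 0 -> i / C _ C: no change
2. o -> e, u -> i / F C0 _: no change
3. e -> o, i -> u / B C0 _: fires at position(s) 10: uzarunaugoka
surface: uzarunaugoka

cell RANK=mi, ASPECT=ne, CASE=ol, KEL=ri:
underlying: g-runa-tan-da-up
1. 0 -> i / C _ C: inserts after position(s) 1, 8: girunatanidaup
2. o -> e, u -> i / F C0 _: fires at position(s) 4: girinatanidaup
3. e -> o, i -> u / B C0 _: fires at position(s) 10: girinatanudaup
surface: girinatanudaup

cell RANK=ib, ASPECT=ol, CASE=ol, KEL=ib:
underlying: a-runa-tan-ek-k
1. 0 -> i / C _ C: inserts after position(s) 10: arunatanekik
2. o -> e, u -> i / F C0 _: no change
3. e -> o, i -> u / B C0 _: fires at position(s) 9: arunatanokik
surface: arunatanokik

cell RANK=ib, ASPECT=ne, CASE=mi, KEL=ri:
underlying: g-runa-mo-da-k
1. 0 -> i / C _ C: inserts after position(s) 1: girunamodak
2. o -> e, u -> i / F C0 _: fires at position(s) 4: girinamodak
3. e -> o, i -> u / B C0 _: no change
surface: girinamodak


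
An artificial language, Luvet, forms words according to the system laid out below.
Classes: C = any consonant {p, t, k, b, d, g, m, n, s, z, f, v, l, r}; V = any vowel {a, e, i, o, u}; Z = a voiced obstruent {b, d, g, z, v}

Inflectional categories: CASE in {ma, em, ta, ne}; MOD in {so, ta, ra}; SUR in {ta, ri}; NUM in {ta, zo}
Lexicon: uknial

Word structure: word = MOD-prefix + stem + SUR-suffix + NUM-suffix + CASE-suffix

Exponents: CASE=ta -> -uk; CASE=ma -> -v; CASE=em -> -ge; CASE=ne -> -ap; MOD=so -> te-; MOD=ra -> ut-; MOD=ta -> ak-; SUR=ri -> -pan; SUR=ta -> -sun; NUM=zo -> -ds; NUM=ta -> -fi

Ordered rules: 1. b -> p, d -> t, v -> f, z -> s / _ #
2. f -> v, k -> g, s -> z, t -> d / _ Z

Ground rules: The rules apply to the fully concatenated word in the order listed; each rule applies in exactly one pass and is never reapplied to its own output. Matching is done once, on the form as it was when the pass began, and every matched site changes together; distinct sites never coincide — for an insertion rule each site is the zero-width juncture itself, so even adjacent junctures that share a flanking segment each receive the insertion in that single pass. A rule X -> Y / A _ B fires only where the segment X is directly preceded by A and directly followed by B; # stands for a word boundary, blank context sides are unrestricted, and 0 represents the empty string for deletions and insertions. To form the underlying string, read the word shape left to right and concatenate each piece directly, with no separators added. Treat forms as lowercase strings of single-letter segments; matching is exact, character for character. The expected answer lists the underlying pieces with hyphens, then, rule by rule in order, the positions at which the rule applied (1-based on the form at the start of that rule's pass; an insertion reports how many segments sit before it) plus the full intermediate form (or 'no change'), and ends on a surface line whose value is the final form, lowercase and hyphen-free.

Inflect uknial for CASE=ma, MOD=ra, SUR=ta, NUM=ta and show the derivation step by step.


underlying: ut-uknial-sun-fi-v
1. b -> p, d -> t, v -> f, z -> s / _ #: fires at position(s) 14: utuknialsunfif
2. f -> v, k -> g, s -> z, t -> d / _ Z: no change
surface: utuknialsunfif


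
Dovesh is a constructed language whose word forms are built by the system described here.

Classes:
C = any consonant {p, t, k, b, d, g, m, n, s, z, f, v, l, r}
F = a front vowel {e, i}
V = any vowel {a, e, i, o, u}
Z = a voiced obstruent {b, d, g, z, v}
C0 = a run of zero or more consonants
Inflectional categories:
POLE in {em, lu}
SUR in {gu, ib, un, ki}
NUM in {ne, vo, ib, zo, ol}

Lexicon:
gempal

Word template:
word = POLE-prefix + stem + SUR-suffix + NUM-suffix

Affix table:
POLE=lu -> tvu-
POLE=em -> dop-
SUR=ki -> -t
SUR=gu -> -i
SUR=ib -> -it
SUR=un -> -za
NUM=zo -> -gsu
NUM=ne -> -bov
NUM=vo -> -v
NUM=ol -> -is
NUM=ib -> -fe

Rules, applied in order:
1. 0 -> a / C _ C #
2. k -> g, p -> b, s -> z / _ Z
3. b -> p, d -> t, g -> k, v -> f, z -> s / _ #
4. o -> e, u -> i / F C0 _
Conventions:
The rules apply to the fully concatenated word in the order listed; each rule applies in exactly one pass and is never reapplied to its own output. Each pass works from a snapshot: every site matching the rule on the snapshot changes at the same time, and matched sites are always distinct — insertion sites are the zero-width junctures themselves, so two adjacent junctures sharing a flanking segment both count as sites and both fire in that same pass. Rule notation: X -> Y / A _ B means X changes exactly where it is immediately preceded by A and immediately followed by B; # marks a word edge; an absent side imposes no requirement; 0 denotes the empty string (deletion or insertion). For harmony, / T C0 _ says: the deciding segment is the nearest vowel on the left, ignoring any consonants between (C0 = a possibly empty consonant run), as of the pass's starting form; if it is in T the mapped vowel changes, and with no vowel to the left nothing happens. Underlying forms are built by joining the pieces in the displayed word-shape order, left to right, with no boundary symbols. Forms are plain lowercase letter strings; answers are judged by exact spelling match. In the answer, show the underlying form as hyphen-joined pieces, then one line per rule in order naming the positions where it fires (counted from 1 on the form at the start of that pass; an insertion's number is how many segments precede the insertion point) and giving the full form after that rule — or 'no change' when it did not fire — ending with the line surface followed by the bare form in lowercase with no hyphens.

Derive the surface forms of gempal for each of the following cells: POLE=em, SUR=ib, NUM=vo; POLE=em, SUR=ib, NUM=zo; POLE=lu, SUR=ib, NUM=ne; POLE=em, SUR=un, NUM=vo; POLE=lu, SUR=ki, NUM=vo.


cell POLE=em, SUR=ib, NUM=vo:
underlying: dop-gempal-it-v
1. 0 -> a / C _ C #: inserts after position(s) 11: dopgempalitav
2. k -> g, p -> b, s -> z / _ Z: fires at position(s) 3: dobgempalitav
3. b -> p, d -> t, g -> k, v -> f, z -> s / _ #: fires at position(s) 13: dobgempalitaf
4. o -> e, u -> i / F C0 _: no change
surface: dobgempalitaf

cell POLE=em, SUR=ib, NUM=zo:
underlying: dop-gempal-it-gsu
1. 0 -> a / C _ C #: no change
2. k -> g, p -> b, s -> z / _ Z: fires at position(s) 3: dobgempalitgsu
3. b -> p, d -> t, g -> k, v -> f, z -> s / _ #: no change
4. o -> e, u -> i / F C0 _: fires at position(s) 14: dobgempalitgsi
surface: dobgempalitgsi

cell POLE=lu, SUR=ib, NUM=ne:
underlying: tvu-gempal-it-bov
1. 0 -> a / C _ C #: no change
2. k -> g, p -> b, s -> z / _ Z: no change
3. b -> p, d -> t, g -> k, v -> f, z -> s / _ #: fires at position(s) 14: tvugempalitbof
4. o -> e, u -> i / F C0 _: fires at position(s) 13: tvugempalitbef
surface: tvugempalitbef

cell POLE=em, SUR=un, NUM=vo:
underlying: dop-gempal-za-v
1. 0 -> a / C _ C #: no change
2. k -> g, p -> b, s -> z / _ Z: fires at position(s) 3: dobgempalzav
3. b -> p, d -> t, g -> k, v -> f, z -> s / _ #: fires at position(s) 12: dobgempalzaf
4. o -> e, u -> i / F C0 _: no change
surface: dobgempalzaf

cell POLE=lu, SUR=ki, NUM=vo:
underlying: tvu-gempal-t-v
1. 0 -> a / C _ C #: inserts after position(s) 10: tvugempaltav
2. k -> g, p -> b, s -> z / _ Z: no change
3. b -> p, d -> t, g -> k, v -> f, z -> s / _ #: fires at position(s) 12: tvugempaltaf
4. o -> e, u -> i / F C0 _: no change
surface: tvugempaltaf


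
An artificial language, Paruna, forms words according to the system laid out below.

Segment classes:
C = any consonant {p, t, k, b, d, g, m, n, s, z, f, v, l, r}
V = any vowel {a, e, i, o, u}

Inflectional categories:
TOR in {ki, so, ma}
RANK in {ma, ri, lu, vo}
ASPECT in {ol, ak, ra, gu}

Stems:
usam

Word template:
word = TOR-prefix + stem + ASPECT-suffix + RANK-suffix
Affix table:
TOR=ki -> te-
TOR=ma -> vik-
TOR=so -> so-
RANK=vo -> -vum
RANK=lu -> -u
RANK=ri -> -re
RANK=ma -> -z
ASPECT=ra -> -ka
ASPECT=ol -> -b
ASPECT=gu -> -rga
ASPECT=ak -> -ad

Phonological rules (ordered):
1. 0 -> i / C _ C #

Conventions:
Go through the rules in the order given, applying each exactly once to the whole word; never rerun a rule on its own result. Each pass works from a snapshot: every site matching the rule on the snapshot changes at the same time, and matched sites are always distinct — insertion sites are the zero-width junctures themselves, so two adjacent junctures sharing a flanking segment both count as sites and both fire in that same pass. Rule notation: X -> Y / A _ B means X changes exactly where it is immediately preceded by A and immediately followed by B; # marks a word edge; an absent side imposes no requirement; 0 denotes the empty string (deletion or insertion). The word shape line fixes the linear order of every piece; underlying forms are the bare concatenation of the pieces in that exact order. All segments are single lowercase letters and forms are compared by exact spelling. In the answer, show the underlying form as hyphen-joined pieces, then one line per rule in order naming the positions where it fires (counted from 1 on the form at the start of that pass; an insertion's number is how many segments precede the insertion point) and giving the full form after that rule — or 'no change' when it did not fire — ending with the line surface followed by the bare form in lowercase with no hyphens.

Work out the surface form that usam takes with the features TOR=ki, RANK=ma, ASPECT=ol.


underlying: te-usam-b-z
1. 0 -> i / C _ C #: inserts after position(s) 7: teusambiz
surface: teusambiz


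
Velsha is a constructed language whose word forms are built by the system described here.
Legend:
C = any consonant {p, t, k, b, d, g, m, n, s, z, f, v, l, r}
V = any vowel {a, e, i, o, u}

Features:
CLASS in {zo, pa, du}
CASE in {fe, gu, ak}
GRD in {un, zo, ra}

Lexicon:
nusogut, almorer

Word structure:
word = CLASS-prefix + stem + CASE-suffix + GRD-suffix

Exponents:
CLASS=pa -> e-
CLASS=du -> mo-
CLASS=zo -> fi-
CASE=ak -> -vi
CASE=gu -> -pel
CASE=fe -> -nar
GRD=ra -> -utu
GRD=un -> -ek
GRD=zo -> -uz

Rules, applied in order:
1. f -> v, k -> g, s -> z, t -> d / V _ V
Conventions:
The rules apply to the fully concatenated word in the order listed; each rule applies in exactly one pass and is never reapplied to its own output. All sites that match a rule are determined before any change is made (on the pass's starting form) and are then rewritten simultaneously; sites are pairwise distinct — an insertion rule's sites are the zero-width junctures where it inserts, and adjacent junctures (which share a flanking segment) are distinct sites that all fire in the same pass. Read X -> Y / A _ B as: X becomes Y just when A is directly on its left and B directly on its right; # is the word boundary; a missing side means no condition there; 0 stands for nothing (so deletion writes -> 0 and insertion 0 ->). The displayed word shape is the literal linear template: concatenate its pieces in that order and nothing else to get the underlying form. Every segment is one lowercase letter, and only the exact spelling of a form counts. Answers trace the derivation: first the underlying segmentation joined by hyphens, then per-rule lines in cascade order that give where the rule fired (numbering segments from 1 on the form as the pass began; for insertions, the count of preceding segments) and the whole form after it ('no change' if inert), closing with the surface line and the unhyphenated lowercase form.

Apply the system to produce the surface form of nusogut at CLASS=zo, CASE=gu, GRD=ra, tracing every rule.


underlying: fi-nusogut-pel-utu
1. f -> v, k -> g, s -> z, t -> d / V _ V: fires at position(s) 5, 14: finuzogutpeludu
surface: finuzogutpeludu


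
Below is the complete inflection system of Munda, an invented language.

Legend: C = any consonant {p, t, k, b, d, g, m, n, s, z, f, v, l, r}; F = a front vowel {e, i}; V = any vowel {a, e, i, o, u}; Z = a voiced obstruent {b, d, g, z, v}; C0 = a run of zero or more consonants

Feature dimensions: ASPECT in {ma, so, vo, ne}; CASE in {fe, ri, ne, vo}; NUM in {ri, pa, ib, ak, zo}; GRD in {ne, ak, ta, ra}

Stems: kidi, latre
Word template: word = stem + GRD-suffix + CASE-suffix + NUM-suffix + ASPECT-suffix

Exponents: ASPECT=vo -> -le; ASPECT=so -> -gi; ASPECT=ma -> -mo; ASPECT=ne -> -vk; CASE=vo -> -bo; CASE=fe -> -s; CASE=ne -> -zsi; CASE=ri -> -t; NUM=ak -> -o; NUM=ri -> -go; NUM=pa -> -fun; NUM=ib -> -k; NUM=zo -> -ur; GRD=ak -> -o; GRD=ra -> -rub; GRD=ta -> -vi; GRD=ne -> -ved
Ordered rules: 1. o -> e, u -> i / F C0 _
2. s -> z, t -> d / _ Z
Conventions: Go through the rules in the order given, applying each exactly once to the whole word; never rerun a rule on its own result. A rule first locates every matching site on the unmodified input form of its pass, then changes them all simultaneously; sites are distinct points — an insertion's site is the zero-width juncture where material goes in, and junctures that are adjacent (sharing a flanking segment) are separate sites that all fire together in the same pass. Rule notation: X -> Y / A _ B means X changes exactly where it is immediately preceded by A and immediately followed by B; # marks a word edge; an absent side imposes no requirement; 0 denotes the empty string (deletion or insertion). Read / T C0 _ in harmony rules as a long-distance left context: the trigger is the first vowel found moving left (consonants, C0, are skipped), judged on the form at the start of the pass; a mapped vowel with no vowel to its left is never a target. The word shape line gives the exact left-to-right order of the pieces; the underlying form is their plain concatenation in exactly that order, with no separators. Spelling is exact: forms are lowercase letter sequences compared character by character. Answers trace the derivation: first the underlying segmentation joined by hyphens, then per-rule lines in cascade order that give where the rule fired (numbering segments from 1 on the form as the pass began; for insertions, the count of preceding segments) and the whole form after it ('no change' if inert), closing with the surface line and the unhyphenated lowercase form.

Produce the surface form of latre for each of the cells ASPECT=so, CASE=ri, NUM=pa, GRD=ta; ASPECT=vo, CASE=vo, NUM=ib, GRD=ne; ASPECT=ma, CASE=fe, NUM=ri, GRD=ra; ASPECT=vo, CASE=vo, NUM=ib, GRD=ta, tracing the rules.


cell ASPECT=so, CASE=ri, NUM=pa, GRD=ta:
underlying: latre-vi-t-fun-gi
1. o -> e, u -> i / F C0 _: fires at position(s) 10: latrevitfingi
2. s -> z, t -> d / _ Z: no change
surface: latrevitfingi

cell ASPECT=vo, CASE=vo, NUM=ib, GRD=ne:
underlying: latre-ved-bo-k-le
1. o -> e, u -> i / F C0 _: fires at position(s) 10: latrevedbekle
2. s -> z, t -> d / _ Z: no change
surface: latrevedbekle

cell ASPECT=ma, CASE=fe, NUM=ri, GRD=ra:
underlying: latre-rub-s-go-mo
1. o -> e, u -> i / F C0 _: fires at position(s) 7: latreribsgomo
2. s -> z, t -> d / _ Z: fires at position(s) 9: latreribzgomo
surface: latreribzgomo

cell ASPECT=vo, CASE=vo, NUM=ib, GRD=ta:
underlying: latre-vi-bo-k-le
1. o -> e, u -> i / F C0 _: fires at position(s) 9: latrevibekle
2. s -> z, t -> d / _ Z: no change
surface: latrevibekle
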